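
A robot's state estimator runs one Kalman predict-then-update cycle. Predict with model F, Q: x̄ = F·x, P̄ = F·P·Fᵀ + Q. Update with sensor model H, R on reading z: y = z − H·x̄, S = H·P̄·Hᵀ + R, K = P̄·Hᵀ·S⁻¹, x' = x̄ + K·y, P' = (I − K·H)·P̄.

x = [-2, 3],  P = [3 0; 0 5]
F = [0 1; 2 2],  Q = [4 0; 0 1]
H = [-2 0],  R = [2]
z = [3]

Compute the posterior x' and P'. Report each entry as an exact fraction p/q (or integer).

x' = [-24/19, -52/19]
P' = [9/19 10/19; 10/19 427/19]

x̄ = F·x = [3, 2]
P̄ = F·P·Fᵀ + Q = [9 10; 10 33]
y = z − H·x̄ = [9]
S = H·P̄·Hᵀ + R = [38]
K = P̄·Hᵀ·S⁻¹ = [-9/19; -10/19]
x' = x̄ + K·y = [-24/19, -52/19]
P' = (I − K·H)·P̄ = [9/19 10/19; 10/19 427/19]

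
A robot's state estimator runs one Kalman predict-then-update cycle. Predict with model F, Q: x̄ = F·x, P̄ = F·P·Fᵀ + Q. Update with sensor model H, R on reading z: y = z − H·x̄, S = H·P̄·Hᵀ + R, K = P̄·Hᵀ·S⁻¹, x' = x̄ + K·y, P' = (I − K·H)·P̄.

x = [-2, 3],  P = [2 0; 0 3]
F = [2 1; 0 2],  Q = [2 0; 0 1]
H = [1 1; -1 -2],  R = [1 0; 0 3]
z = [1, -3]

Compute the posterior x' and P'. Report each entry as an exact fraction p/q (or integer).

x̄ = F·x = [-1, 6]
P̄ = F·P·Fᵀ + Q = [13 6; 6 13]
y = z − H·x̄ = [-4, 8]
S = H·P̄·Hᵀ + R = [39 -57; -57 92]
K = P̄·Hᵀ·S⁻¹ = [323/339 36/113; -76/339 -55/113]
x' = x̄ + K·y = [-767/339, 1018/339]
P' = (I − K·H)·P̄ = [970/339 -647/339; -647/339 571/339]

x' = [-767/339, 1018/339]
P' = [970/339 -647/339; -647/339 571/339]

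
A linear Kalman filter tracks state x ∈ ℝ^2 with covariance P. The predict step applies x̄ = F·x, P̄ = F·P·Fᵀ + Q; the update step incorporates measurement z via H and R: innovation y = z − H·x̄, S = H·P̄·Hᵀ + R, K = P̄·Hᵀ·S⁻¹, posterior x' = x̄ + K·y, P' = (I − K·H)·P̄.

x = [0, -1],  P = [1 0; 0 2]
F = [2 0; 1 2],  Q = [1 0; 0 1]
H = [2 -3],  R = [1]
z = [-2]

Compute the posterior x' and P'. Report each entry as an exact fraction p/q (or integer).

x̄ = F·x = [0, -2]
P̄ = F·P·Fᵀ + Q = [5 2; 2 10]
y = z − H·x̄ = [-8]
S = H·P̄·Hᵀ + R = [87]
K = P̄·Hᵀ·S⁻¹ = [4/87; -26/87]
x' = x̄ + K·y = [-32/87, 34/87]
P' = (I − K·H)·P̄ = [419/87 278/87; 278/87 194/87]

x' = [-32/87, 34/87]
P' = [419/87 278/87; 278/87 194/87]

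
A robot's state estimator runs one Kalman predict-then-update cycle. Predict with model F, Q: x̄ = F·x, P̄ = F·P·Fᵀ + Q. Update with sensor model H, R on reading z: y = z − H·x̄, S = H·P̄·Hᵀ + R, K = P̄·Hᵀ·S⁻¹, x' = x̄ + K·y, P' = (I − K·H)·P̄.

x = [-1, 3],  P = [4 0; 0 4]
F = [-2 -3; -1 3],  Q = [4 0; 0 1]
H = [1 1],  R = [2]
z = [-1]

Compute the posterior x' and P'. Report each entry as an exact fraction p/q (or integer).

x' = [-413/43, 378/43]
P' = [1624/43 -1568/43; -1568/43 1594/43]

x̄ = F·x = [-7, 10]
P̄ = F·P·Fᵀ + Q = [56 -28; -28 41]
y = z − H·x̄ = [-4]
S = H·P̄·Hᵀ + R = [43]
K = P̄·Hᵀ·S⁻¹ = [28/43; 13/43]
x' = x̄ + K·y = [-413/43, 378/43]
P' = (I − K·H)·P̄ = [1624/43 -1568/43; -1568/43 1594/43]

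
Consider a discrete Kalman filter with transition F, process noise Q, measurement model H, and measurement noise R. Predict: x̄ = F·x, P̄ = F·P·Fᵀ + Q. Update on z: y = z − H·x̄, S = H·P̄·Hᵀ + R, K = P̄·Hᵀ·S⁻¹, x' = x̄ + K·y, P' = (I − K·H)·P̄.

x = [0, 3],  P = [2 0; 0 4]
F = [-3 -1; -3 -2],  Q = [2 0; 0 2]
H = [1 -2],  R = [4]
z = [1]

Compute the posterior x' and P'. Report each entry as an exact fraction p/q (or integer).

x' = [5/17, -10/17]
P' = [212/17 120/17; 120/17 83/17]

x̄ = F·x = [-3, -6]
P̄ = F·P·Fᵀ + Q = [24 26; 26 36]
y = z − H·x̄ = [-8]
S = H·P̄·Hᵀ + R = [68]
K = P̄·Hᵀ·S⁻¹ = [-7/17; -23/34]
x' = x̄ + K·y = [5/17, -10/17]
P' = (I − K·H)·P̄ = [212/17 120/17; 120/17 83/17]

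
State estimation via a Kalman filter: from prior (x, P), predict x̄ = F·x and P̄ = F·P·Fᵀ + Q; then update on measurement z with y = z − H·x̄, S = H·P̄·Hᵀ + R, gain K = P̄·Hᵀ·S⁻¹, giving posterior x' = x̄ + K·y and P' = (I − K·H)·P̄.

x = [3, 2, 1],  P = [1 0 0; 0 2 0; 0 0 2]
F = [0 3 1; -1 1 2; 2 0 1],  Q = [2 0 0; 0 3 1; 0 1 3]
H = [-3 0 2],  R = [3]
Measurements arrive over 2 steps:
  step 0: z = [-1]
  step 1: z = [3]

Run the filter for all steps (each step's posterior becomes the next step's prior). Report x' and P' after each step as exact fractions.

step 0: x' = [373/71, 23/71, 521/71], P' = [842/213 214/71 390/71; 214/71 802/71 309/71; 390/71 309/71 591/71]
step 1: x' = [1999373/178262, 1946023/178262, 1634466/89131], P' = [3697717/178262 3424419/178262 2723223/89131; 3424419/178262 3908445/178262 2548155/89131; 2723223/89131 2548155/89131 4076346/89131]

step 0: x̄ = F·x = [7, 1, 7]
step 0: P̄ = F·P·Fᵀ + Q = [22 10 2; 10 14 3; 2 3 9]
step 0: y = z − H·x̄ = [6]
step 0: S = H·P̄·Hᵀ + R = [213]
step 0: K = P̄·Hᵀ·S⁻¹ = [-62/213; -8/71; 4/71]
step 0: x' = x̄ + K·y = [373/71, 23/71, 521/71]
step 0: P' = (I − K·H)·P̄ = [842/213 214/71 390/71; 214/71 802/71 309/71; 390/71 309/71 591/71]
step 1: x̄ = F·x = [590/71, 692/71, 1267/71]
step 1: P̄ = F·P·Fᵀ + Q = [9805/71 4719/71 3582/71; 4719/71 8723/213 7796/213; 3582/71 7796/213 10460/213]
step 1: y = z − H·x̄ = [-551/71]
step 1: S = H·P̄·Hᵀ + R = [178262/213]
step 1: K = P̄·Hᵀ·S⁻¹ = [-66753/178262; -26879/178262; -5659/89131]
step 1: x' = x̄ + K·y = [1999373/178262, 1946023/178262, 1634466/89131]
step 1: P' = (I − K·H)·P̄ = [3697717/178262 3424419/178262 2723223/89131; 3424419/178262 3908445/178262 2548155/89131; 2723223/89131 2548155/89131 4076346/89131]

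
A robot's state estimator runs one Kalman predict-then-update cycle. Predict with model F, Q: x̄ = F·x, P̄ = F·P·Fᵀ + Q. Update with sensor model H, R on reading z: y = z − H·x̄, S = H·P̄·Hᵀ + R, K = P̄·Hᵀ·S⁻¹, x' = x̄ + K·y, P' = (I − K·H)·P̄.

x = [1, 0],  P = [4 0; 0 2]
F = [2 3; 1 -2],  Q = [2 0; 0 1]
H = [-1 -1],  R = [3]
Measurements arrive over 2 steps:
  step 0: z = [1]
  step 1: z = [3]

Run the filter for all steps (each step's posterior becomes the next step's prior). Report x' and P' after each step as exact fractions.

step 0: x' = [-10/11, 2/11], P' = [140/11 -116/11; -116/11 491/44]
step 1: x' = [-3749/3011, -5224/3011], P' = [79920/3011 -80469/3011; -80469/3011 89655/3011]

step 0: x̄ = F·x = [2, 1]
step 0: P̄ = F·P·Fᵀ + Q = [36 -4; -4 13]
step 0: y = z − H·x̄ = [4]
step 0: S = H·P̄·Hᵀ + R = [44]
step 0: K = P̄·Hᵀ·S⁻¹ = [-8/11; -9/44]
step 0: x' = x̄ + K·y = [-10/11, 2/11]
step 0: P' = (I − K·H)·P̄ = [140/11 -116/11; -116/11 491/44]
step 1: x̄ = F·x = [-14/11, -14/11]
step 1: P̄ = F·P·Fᵀ + Q = [1179/44 -681/22; -681/22 1106/11]
step 1: y = z − H·x̄ = [5/11]
step 1: S = H·P̄·Hᵀ + R = [3011/44]
step 1: K = P̄·Hᵀ·S⁻¹ = [183/3011; -3062/3011]
step 1: x' = x̄ + K·y = [-3749/3011, -5224/3011]
step 1: P' = (I − K·H)·P̄ = [79920/3011 -80469/3011; -80469/3011 89655/3011]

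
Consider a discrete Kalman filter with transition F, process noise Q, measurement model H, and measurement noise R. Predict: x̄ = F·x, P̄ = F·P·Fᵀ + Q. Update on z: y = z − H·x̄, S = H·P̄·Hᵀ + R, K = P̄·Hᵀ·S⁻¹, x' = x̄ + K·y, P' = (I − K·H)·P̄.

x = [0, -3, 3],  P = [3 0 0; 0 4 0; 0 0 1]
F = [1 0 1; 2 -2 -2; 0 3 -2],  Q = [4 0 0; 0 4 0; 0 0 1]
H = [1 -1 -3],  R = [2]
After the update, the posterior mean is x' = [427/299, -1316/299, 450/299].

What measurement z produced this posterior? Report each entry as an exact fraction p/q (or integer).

z = [1]

x̄ = F·x = [3, 0, -15]
P̄ = F·P·Fᵀ + Q = [8 4 -2; 4 36 -20; -2 -20 41]
S = H·P̄·Hᵀ + R = [299]
K = P̄·Hᵀ·S⁻¹ = [10/299; 28/299; -105/299]
x' − x̄ = [-470/299, -1316/299, 4935/299] = K·y
y = (KᵀK)⁻¹·Kᵀ·(x' − x̄) = [-47]
z = y + H·x̄ = [-47] + [48] = [1]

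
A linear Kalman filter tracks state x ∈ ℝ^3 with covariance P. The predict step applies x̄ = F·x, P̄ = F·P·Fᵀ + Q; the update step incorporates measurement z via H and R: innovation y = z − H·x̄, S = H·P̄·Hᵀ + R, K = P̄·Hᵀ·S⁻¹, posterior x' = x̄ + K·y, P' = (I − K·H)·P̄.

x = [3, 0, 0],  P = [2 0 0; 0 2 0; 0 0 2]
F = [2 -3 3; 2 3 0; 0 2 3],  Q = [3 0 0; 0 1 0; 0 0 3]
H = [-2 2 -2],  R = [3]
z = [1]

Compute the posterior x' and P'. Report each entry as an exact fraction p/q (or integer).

x̄ = F·x = [6, 6, 0]
P̄ = F·P·Fᵀ + Q = [47 -10 6; -10 27 12; 6 12 29]
y = z − H·x̄ = [1]
S = H·P̄·Hᵀ + R = [447]
K = P̄·Hᵀ·S⁻¹ = [-42/149; 50/447; -46/447]
x' = x̄ + K·y = [852/149, 2732/447, -46/447]
P' = (I − K·H)·P̄ = [1711/149 610/149 -1038/149; 610/149 9569/447 7664/447; -1038/149 7664/447 10847/447]

x' = [852/149, 2732/447, -46/447]
P' = [1711/149 610/149 -1038/149; 610/149 9569/447 7664/447; -1038/149 7664/447 10847/447]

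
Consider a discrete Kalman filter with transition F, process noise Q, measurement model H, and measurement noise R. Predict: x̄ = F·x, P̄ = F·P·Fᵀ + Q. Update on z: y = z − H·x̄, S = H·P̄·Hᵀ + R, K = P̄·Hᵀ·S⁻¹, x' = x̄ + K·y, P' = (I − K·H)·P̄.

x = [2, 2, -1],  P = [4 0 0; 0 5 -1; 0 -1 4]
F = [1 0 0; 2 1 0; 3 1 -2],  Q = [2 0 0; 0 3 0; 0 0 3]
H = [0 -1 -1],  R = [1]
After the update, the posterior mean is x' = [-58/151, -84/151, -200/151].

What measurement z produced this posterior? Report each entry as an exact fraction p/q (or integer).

z = [2]

x̄ = F·x = [2, 6, 10]
P̄ = F·P·Fᵀ + Q = [6 8 12; 8 24 31; 12 31 64]
S = H·P̄·Hᵀ + R = [151]
K = P̄·Hᵀ·S⁻¹ = [-20/151; -55/151; -95/151]
x' − x̄ = [-360/151, -990/151, -1710/151] = K·y
y = (KᵀK)⁻¹·Kᵀ·(x' − x̄) = [18]
z = y + H·x̄ = [18] + [-16] = [2]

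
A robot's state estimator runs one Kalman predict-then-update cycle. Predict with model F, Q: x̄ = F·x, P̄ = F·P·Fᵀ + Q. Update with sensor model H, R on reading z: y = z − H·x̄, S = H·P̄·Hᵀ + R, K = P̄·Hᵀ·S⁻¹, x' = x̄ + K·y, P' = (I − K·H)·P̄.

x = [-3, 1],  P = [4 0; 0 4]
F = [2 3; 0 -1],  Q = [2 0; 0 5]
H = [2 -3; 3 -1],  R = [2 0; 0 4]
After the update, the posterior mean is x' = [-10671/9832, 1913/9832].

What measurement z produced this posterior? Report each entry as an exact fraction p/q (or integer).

z = [-3, -3]

x̄ = F·x = [-3, -1]
P̄ = F·P·Fᵀ + Q = [54 -12; -12 9]
S = H·P̄·Hᵀ + R = [443 483; 483 571]
K = P̄·Hᵀ·S⁻¹ = [-909/9832 3765/9832; -3693/9832 2349/9832]
x' − x̄ = [18825/9832, 11745/9832] = K·y
y = (KᵀK)⁻¹·Kᵀ·(x' − x̄) = [0, 5]
z = y + H·x̄ = [0, 5] + [-3, -8] = [-3, -3]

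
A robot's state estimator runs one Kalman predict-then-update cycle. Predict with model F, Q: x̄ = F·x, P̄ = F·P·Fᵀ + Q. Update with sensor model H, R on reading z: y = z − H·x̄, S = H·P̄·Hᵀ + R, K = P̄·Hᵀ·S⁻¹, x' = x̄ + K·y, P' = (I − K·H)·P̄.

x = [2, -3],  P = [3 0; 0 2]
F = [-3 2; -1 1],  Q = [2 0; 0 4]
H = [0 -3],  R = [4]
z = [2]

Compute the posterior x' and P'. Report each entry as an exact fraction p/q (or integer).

x' = [-513/85, -74/85]
P' = [1624/85 52/85; 52/85 36/85]

x̄ = F·x = [-12, -5]
P̄ = F·P·Fᵀ + Q = [37 13; 13 9]
y = z − H·x̄ = [-13]
S = H·P̄·Hᵀ + R = [85]
K = P̄·Hᵀ·S⁻¹ = [-39/85; -27/85]
x' = x̄ + K·y = [-513/85, -74/85]
P' = (I − K·H)·P̄ = [1624/85 52/85; 52/85 36/85]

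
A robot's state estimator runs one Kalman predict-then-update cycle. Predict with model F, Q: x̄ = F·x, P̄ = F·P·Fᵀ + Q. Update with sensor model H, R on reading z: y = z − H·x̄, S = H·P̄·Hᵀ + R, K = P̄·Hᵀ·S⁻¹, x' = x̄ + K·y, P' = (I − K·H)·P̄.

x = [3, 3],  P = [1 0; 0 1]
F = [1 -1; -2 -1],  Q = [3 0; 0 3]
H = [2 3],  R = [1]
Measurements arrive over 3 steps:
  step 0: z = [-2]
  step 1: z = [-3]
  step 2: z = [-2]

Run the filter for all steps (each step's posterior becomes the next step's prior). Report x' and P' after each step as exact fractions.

step 0: x' = [175/81, -179/81], P' = [356/81 -235/81; -235/81 164/81]
step 1: x' = [2543/606, -759/202], P' = [6131/404 -4083/404; -4083/404 2763/404]
step 2: x' = [527935/60033, -390362/60033], P' = [861347/20011 -575632/20011; -575632/20011 386867/20011]

step 0: x̄ = F·x = [0, -9]
step 0: P̄ = F·P·Fᵀ + Q = [5 -1; -1 8]
step 0: y = z − H·x̄ = [25]
step 0: S = H·P̄·Hᵀ + R = [81]
step 0: K = P̄·Hᵀ·S⁻¹ = [7/81; 22/81]
step 0: x' = x̄ + K·y = [175/81, -179/81]
step 0: P' = (I − K·H)·P̄ = [356/81 -235/81; -235/81 164/81]
step 1: x̄ = F·x = [118/27, -19/9]
step 1: P̄ = F·P·Fᵀ + Q = [137/9 -29/3; -29/3 11]
step 1: y = z − H·x̄ = [-146/27]
step 1: S = H·P̄·Hᵀ + R = [404/9]
step 1: K = P̄·Hᵀ·S⁻¹ = [13/404; 123/404]
step 1: x' = x̄ + K·y = [2543/606, -759/202]
step 1: P' = (I − K·H)·P̄ = [6131/404 -4083/404; -4083/404 2763/404]
step 2: x̄ = F·x = [2410/303, -2809/606]
step 2: P̄ = F·P·Fᵀ + Q = [4568/101 -6791/202; -6791/202 12167/404]
step 2: y = z − H·x̄ = [-2425/606]
step 2: S = H·P̄·Hᵀ + R = [20011/404]
step 2: K = P̄·Hᵀ·S⁻¹ = [-4202/20011; 9337/20011]
step 2: x' = x̄ + K·y = [527935/60033, -390362/60033]
step 2: P' = (I − K·H)·P̄ = [861347/20011 -575632/20011; -575632/20011 386867/20011]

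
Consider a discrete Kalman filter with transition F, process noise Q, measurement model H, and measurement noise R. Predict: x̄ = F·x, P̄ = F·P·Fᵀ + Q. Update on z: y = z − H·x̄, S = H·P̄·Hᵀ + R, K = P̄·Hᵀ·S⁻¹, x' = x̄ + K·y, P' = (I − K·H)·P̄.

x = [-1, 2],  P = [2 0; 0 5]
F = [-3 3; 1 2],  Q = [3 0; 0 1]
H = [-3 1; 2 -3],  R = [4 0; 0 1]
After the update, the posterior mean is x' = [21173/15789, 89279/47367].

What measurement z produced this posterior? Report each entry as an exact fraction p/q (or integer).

z = [-2, -3]

x̄ = F·x = [9, 3]
P̄ = F·P·Fᵀ + Q = [66 24; 24 23]
S = H·P̄·Hᵀ + R = [477 -201; -201 184]
K = P̄·Hᵀ·S⁻¹ = [-6652/15789 -706/5263; -13237/47367 -6622/15789]
x' − x̄ = [-120928/15789, -52822/47367] = K·y
y = (KᵀK)⁻¹·Kᵀ·(x' − x̄) = [22, -12]
z = y + H·x̄ = [22, -12] + [-24, 9] = [-2, -3]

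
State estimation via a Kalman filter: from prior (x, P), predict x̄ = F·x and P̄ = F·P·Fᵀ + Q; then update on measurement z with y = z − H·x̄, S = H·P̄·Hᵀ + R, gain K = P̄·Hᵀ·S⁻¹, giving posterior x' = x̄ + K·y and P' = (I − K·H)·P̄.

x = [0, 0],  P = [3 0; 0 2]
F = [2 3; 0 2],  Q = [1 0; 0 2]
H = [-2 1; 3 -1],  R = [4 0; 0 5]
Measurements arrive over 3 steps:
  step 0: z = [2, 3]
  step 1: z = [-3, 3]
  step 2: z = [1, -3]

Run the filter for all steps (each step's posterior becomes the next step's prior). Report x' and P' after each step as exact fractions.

step 0: x' = [93/106, 541/371], P' = [151/106 139/53; 139/53 2374/371]
step 1: x' = [182323/138492, 22741/69246], P' = [155501/138492 121349/69246; 121349/69246 136481/34623]
step 2: x' = [-64548091/42657792, -13100397/7109632], P' = [46618931/42657792 12017013/7109632; 12017013/7109632 13555177/3554816]

step 0: x̄ = F·x = [0, 0]
step 0: P̄ = F·P·Fᵀ + Q = [31 12; 12 10]
step 0: y = z − H·x̄ = [2, 3]
step 0: S = H·P̄·Hᵀ + R = [90 -136; -136 222]
step 0: K = P̄·Hᵀ·S⁻¹ = [-3/53 35/106; 107/371 109/371]
step 0: x' = x̄ + K·y = [93/106, 541/371]
step 0: P' = (I − K·H)·P̄ = [151/106 139/53; 139/53 2374/371]
step 1: x̄ = F·x = [2274/371, 1082/371]
step 1: P̄ = F·P·Fᵀ + Q = [35527/371 18136/371; 18136/371 10238/371]
step 1: y = z − H·x̄ = [2353/371, -661/53]
step 1: S = H·P̄·Hᵀ + R = [81286/371 -18960/53; -18960/53 31860/53]
step 1: K = P̄·Hᵀ·S⁻¹ = [-1423/11541 44761/138492; 1261/11541 18217/69246]
step 1: x' = x̄ + K·y = [182323/138492, 22741/69246]
step 1: P' = (I − K·H)·P̄ = [155501/138492 121349/69246; 121349/69246 136481/34623]
step 2: x̄ = F·x = [125273/34623, 22741/34623]
step 2: P̄ = F·P·Fᵀ + Q = [2146547/34623 1061584/34623; 1061584/34623 615170/34623]
step 2: y = z − H·x̄ = [87476/11541, -456947/34623]
step 2: S = H·P̄·Hᵀ + R = [565946/3847 -2728844/11541; -2728844/11541 13737704/34623]
step 2: K = P̄·Hᵀ·S⁻¹ = [-2641973/21328896 4516981/14219264; 384541/3554816 1788137/7109632]
step 2: x' = x̄ + K·y = [-64548091/42657792, -13100397/7109632]
step 2: P' = (I − K·H)·P̄ = [46618931/42657792 12017013/7109632; 12017013/7109632 13555177/3554816]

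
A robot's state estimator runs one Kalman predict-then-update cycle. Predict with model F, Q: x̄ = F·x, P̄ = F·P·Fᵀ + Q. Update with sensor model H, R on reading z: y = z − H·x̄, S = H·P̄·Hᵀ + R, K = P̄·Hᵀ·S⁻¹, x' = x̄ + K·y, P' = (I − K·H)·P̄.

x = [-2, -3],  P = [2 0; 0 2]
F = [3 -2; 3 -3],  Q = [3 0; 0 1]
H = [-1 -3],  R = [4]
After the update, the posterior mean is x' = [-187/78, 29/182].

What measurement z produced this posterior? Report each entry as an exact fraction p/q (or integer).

x̄ = F·x = [0, 3]
P̄ = F·P·Fᵀ + Q = [29 30; 30 37]
S = H·P̄·Hᵀ + R = [546]
K = P̄·Hᵀ·S⁻¹ = [-17/78; -47/182]
x' − x̄ = [-187/78, -517/182] = K·y
y = (KᵀK)⁻¹·Kᵀ·(x' − x̄) = [11]
z = y + H·x̄ = [11] + [-9] = [2]

z = [2]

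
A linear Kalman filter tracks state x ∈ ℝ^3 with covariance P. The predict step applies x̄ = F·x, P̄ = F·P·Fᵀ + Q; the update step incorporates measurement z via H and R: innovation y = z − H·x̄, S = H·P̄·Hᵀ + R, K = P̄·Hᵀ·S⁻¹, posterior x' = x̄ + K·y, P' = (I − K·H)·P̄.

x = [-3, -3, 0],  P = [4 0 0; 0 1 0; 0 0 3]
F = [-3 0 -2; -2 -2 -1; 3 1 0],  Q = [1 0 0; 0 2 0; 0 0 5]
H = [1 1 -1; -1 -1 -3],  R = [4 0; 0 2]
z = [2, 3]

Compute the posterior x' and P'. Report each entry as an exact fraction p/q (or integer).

x' = [-13375/4952, 55769/14856, -837/619]
P' = [15999/4952 -9139/4952 -223/619; -9139/4952 41269/14856 -159/619; -223/619 -159/619 230/619]

x̄ = F·x = [9, 12, -12]
P̄ = F·P·Fᵀ + Q = [49 30 -36; 30 25 -26; -36 -26 42]
y = z − H·x̄ = [-31, -12]
S = H·P̄·Hᵀ + R = [304 116; 116 142]
K = P̄·Hᵀ·S⁻¹ = [2161/4952 -377/2476; 4417/14856 -601/7428; -153/619 -154/619]
x' = x̄ + K·y = [-13375/4952, 55769/14856, -837/619]
P' = (I − K·H)·P̄ = [15999/4952 -9139/4952 -223/619; -9139/4952 41269/14856 -159/619; -223/619 -159/619 230/619]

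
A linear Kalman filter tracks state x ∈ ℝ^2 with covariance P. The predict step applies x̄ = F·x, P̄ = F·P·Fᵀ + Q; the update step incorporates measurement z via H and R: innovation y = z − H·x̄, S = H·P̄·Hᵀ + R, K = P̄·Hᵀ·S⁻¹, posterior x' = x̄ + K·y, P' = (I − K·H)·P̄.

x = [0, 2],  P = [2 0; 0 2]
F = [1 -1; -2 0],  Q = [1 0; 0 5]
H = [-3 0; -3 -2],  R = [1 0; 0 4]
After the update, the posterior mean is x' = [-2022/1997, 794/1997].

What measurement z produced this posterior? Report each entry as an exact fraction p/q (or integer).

x̄ = F·x = [-2, 0]
P̄ = F·P·Fᵀ + Q = [5 -4; -4 13]
S = H·P̄·Hᵀ + R = [46 21; 21 53]
K = P̄·Hᵀ·S⁻¹ = [-648/1997 -7/1997; 930/1997 -896/1997]
x' − x̄ = [1972/1997, 794/1997] = K·y
y = (KᵀK)⁻¹·Kᵀ·(x' − x̄) = [-3, -4]
z = y + H·x̄ = [-3, -4] + [6, 6] = [3, 2]

z = [3, 2]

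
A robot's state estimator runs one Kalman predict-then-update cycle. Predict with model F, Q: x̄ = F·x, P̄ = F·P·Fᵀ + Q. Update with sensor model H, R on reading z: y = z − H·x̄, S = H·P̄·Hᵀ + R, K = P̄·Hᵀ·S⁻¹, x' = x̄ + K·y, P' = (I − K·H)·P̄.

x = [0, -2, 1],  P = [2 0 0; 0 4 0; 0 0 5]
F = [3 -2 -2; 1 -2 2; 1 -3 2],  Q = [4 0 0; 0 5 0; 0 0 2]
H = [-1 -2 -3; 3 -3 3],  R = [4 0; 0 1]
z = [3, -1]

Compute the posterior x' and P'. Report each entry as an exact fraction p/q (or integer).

x' = [-150189/217667, -284023/435334, -64385/217667]
P' = [1385188/217667 538829/217667 -826762/217667; 538829/217667 505589/435334 -292654/217667; -826762/217667 -292654/217667 532038/217667]

x̄ = F·x = [2, 6, 8]
P̄ = F·P·Fᵀ + Q = [58 2 10; 2 43 46; 10 46 60]
y = z − H·x̄ = [41, -13]
S = H·P̄·Hᵀ + R = [1394 -444; -444 766]
K = P̄·Hᵀ·S⁻¹ = [4360/217667 58791/217667; -41614/217667 -39717/435334; -46011/217667 -6210/217667]
x' = x̄ + K·y = [-150189/217667, -284023/435334, -64385/217667]
P' = (I − K·H)·P̄ = [1385188/217667 538829/217667 -826762/217667; 538829/217667 505589/435334 -292654/217667; -826762/217667 -292654/217667 532038/217667]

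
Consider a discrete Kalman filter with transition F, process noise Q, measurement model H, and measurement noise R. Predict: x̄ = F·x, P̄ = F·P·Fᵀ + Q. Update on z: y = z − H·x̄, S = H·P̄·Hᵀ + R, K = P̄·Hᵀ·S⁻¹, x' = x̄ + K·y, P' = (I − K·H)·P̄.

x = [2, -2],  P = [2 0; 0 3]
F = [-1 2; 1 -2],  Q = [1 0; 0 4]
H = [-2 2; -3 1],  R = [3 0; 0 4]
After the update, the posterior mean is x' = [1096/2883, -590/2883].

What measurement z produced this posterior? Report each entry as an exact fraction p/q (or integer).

x̄ = F·x = [-6, 6]
P̄ = F·P·Fᵀ + Q = [15 -14; -14 18]
S = H·P̄·Hᵀ + R = [247 238; 238 241]
K = P̄·Hᵀ·S⁻¹ = [64/2883 -769/2883; 1144/2883 -412/2883]
x' − x̄ = [18394/2883, -17888/2883] = K·y
y = (KᵀK)⁻¹·Kᵀ·(x' − x̄) = [-25, -26]
z = y + H·x̄ = [-25, -26] + [24, 24] = [-1, -2]

z = [-1, -2]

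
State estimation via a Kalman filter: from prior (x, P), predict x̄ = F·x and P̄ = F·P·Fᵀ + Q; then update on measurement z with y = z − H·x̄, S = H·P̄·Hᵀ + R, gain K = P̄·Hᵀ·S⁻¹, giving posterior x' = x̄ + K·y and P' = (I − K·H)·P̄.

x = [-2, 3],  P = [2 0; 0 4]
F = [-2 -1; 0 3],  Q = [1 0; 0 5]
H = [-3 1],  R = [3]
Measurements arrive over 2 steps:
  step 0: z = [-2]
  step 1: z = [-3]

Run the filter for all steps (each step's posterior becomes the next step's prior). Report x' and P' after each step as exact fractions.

step 0: x' = [641/233, 1481/233], P' = [428/233 1131/233; 1131/233 3624/233]
step 1: x' = [20844/231265, -118194/46253], P' = [155372/231265 64461/46253; 64461/46253 245436/46253]

step 0: x̄ = F·x = [1, 9]
step 0: P̄ = F·P·Fᵀ + Q = [13 -12; -12 41]
step 0: y = z − H·x̄ = [-8]
step 0: S = H·P̄·Hᵀ + R = [233]
step 0: K = P̄·Hᵀ·S⁻¹ = [-51/233; 77/233]
step 0: x' = x̄ + K·y = [641/233, 1481/233]
step 0: P' = (I − K·H)·P̄ = [428/233 1131/233; 1131/233 3624/233]
step 1: x̄ = F·x = [-2763/233, 4443/233]
step 1: P̄ = F·P·Fᵀ + Q = [10093/233 -17658/233; -17658/233 33781/233]
step 1: y = z − H·x̄ = [-13431/233]
step 1: S = H·P̄·Hᵀ + R = [231265/233]
step 1: K = P̄·Hᵀ·S⁻¹ = [-47937/231265; 17351/46253]
step 1: x' = x̄ + K·y = [20844/231265, -118194/46253]
step 1: P' = (I − K·H)·P̄ = [155372/231265 64461/46253; 64461/46253 245436/46253]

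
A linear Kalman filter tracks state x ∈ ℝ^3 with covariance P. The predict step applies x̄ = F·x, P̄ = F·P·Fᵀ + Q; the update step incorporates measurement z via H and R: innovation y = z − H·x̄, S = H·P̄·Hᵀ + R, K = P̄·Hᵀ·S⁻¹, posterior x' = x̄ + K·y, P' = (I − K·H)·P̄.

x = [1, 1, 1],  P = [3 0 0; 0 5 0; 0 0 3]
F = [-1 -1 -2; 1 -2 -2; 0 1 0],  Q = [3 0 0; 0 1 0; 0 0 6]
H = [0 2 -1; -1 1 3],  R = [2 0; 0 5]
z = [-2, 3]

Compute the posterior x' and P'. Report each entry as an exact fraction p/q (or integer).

x̄ = F·x = [-4, -3, 1]
P̄ = F·P·Fᵀ + Q = [23 19 -5; 19 36 -10; -5 -10 11]
y = z − H·x̄ = [5, -1]
S = H·P̄·Hᵀ + R = [197 -54; -54 95]
K = P̄·Hᵀ·S⁻¹ = [437/2257 -203/2257; 7088/15799 1867/15799; -1433/15799 3842/15799]
x' = x̄ + K·y = [-6640/2257, -13824/15799, 4792/15799]
P' = (I − K·H)·P̄ = [29263/2257 4410/2257 7946/2257; 4410/2257 11819/15799 9462/15799; 7946/2257 9462/15799 21790/15799]

x' = [-6640/2257, -13824/15799, 4792/15799]
P' = [29263/2257 4410/2257 7946/2257; 4410/2257 11819/15799 9462/15799; 7946/2257 9462/15799 21790/15799]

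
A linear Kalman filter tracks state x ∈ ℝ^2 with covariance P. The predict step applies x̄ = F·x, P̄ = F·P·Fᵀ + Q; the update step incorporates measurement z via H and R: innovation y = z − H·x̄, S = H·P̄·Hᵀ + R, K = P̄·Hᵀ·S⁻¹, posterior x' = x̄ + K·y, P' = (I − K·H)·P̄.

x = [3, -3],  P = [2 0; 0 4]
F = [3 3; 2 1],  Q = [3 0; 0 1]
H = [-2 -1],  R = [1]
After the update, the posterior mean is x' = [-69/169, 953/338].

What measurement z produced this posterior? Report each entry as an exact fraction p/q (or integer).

x̄ = F·x = [0, 3]
P̄ = F·P·Fᵀ + Q = [57 24; 24 13]
S = H·P̄·Hᵀ + R = [338]
K = P̄·Hᵀ·S⁻¹ = [-69/169; -61/338]
x' − x̄ = [-69/169, -61/338] = K·y
y = (KᵀK)⁻¹·Kᵀ·(x' − x̄) = [1]
z = y + H·x̄ = [1] + [-3] = [-2]

z = [-2]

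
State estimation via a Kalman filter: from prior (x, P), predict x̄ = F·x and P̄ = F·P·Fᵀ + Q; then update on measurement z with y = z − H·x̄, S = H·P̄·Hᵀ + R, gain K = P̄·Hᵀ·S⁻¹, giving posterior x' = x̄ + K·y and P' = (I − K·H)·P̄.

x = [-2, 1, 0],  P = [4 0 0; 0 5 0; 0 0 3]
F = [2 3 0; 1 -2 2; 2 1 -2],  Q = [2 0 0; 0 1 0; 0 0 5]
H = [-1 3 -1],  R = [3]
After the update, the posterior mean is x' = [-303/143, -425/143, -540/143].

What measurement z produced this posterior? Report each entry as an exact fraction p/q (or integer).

x̄ = F·x = [-1, -4, -3]
P̄ = F·P·Fᵀ + Q = [63 -22 31; -22 37 -14; 31 -14 38]
S = H·P̄·Hᵀ + R = [715]
K = P̄·Hᵀ·S⁻¹ = [-32/143; 147/715; -111/715]
x' − x̄ = [-160/143, 147/143, -111/143] = K·y
y = (KᵀK)⁻¹·Kᵀ·(x' − x̄) = [5]
z = y + H·x̄ = [5] + [-8] = [-3]

z = [-3]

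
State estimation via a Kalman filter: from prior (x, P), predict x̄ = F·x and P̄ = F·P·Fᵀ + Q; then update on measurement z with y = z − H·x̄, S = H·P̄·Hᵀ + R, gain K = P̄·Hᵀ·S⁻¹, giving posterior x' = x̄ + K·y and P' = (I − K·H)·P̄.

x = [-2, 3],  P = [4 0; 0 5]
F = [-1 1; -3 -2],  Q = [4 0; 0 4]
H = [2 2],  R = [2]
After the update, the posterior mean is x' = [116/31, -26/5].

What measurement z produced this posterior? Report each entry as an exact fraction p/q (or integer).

z = [-3]

x̄ = F·x = [5, 0]
P̄ = F·P·Fᵀ + Q = [13 2; 2 60]
S = H·P̄·Hᵀ + R = [310]
K = P̄·Hᵀ·S⁻¹ = [3/31; 2/5]
x' − x̄ = [-39/31, -26/5] = K·y
y = (KᵀK)⁻¹·Kᵀ·(x' − x̄) = [-13]
z = y + H·x̄ = [-13] + [10] = [-3]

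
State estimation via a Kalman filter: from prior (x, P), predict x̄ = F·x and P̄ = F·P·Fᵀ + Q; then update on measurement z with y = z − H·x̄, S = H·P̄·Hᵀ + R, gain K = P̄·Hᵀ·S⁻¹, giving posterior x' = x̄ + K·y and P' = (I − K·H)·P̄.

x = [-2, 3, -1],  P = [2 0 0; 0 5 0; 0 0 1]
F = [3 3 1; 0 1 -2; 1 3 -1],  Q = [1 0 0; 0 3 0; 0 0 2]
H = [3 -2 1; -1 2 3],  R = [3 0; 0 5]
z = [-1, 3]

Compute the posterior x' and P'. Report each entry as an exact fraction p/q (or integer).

x' = [-139238/202391, -687/202391, 190408/202391]
P' = [299167/202391 319229/202391 -97322/202391; 319229/202391 430508/202391 -120149/202391; -97322/202391 -120149/202391 122942/202391]

x̄ = F·x = [2, 5, 8]
P̄ = F·P·Fᵀ + Q = [65 13 50; 13 12 17; 50 17 50]
y = z − H·x̄ = [-5, -29]
S = H·P̄·Hᵀ + R = [762 343; 343 420]
K = P̄·Hᵀ·S⁻¹ = [7701/28913 9465/202391; -1118/28913 36268/202391; 3394/28913 45170/202391]
x' = x̄ + K·y = [-139238/202391, -687/202391, 190408/202391]
P' = (I − K·H)·P̄ = [299167/202391 319229/202391 -97322/202391; 319229/202391 430508/202391 -120149/202391; -97322/202391 -120149/202391 122942/202391]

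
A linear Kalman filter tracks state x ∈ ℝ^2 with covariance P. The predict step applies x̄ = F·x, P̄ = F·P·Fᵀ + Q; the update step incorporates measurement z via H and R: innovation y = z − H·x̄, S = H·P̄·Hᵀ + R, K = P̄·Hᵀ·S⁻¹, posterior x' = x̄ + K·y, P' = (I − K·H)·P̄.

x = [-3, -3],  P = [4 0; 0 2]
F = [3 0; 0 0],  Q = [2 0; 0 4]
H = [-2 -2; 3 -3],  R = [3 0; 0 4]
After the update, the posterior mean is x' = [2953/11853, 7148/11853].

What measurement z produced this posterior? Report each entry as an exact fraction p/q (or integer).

x̄ = F·x = [-9, 0]
P̄ = F·P·Fᵀ + Q = [38 0; 0 4]
S = H·P̄·Hᵀ + R = [171 -204; -204 382]
K = P̄·Hᵀ·S⁻¹ = [-2888/11853 665/3951; -2752/11853 -614/3951]
x' − x̄ = [109630/11853, 7148/11853] = K·y
y = (KᵀK)⁻¹·Kᵀ·(x' − x̄) = [-20, 26]
z = y + H·x̄ = [-20, 26] + [18, -27] = [-2, -1]

z = [-2, -1]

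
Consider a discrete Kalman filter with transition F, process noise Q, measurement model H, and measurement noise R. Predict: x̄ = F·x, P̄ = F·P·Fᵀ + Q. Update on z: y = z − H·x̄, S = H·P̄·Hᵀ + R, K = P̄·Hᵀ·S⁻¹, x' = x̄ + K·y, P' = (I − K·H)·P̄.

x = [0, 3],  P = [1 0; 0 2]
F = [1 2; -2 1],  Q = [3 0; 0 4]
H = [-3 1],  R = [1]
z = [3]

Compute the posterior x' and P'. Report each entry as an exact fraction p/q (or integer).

x̄ = F·x = [6, 3]
P̄ = F·P·Fᵀ + Q = [12 2; 2 10]
y = z − H·x̄ = [18]
S = H·P̄·Hᵀ + R = [107]
K = P̄·Hᵀ·S⁻¹ = [-34/107; 4/107]
x' = x̄ + K·y = [30/107, 393/107]
P' = (I − K·H)·P̄ = [128/107 350/107; 350/107 1054/107]

x' = [30/107, 393/107]
P' = [128/107 350/107; 350/107 1054/107]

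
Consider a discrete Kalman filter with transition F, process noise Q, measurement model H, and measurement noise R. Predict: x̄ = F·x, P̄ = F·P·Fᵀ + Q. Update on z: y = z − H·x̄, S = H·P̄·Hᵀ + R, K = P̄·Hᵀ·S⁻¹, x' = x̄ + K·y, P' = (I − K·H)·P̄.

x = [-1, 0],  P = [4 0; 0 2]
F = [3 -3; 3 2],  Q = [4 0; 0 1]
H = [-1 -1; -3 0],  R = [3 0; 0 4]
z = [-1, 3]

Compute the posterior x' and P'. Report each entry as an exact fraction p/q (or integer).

x̄ = F·x = [-3, -3]
P̄ = F·P·Fᵀ + Q = [58 24; 24 45]
y = z − H·x̄ = [-7, -6]
S = H·P̄·Hᵀ + R = [154 246; 246 526]
K = P̄·Hᵀ·S⁻¹ = [-41/2561 -828/2561; -9291/10244 2943/10244]
x' = x̄ + K·y = [-2428/2561, 16647/10244]
P' = (I − K·H)·P̄ = [1104/2561 -981/2561; -981/2561 31797/10244]

x' = [-2428/2561, 16647/10244]
P' = [1104/2561 -981/2561; -981/2561 31797/10244]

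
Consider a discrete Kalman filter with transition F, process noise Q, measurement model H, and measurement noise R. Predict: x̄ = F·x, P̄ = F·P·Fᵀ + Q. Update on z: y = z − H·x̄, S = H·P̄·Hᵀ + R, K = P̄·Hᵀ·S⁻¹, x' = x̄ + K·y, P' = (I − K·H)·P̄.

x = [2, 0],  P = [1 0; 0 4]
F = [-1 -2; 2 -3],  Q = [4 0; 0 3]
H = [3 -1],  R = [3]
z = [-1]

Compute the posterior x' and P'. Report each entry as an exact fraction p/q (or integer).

x̄ = F·x = [-2, 4]
P̄ = F·P·Fᵀ + Q = [21 22; 22 43]
y = z − H·x̄ = [9]
S = H·P̄·Hᵀ + R = [103]
K = P̄·Hᵀ·S⁻¹ = [41/103; 23/103]
x' = x̄ + K·y = [163/103, 619/103]
P' = (I − K·H)·P̄ = [482/103 1323/103; 1323/103 3900/103]

x' = [163/103, 619/103]
P' = [482/103 1323/103; 1323/103 3900/103]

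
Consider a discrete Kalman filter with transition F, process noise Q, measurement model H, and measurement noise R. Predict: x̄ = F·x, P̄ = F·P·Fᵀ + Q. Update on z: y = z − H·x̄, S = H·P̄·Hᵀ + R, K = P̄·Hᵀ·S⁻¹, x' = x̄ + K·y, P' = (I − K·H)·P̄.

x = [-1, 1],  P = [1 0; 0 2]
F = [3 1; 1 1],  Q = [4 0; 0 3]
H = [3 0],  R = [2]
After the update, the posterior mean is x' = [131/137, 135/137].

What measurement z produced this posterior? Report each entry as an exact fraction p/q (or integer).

z = [3]

x̄ = F·x = [-2, 0]
P̄ = F·P·Fᵀ + Q = [15 5; 5 6]
S = H·P̄·Hᵀ + R = [137]
K = P̄·Hᵀ·S⁻¹ = [45/137; 15/137]
x' − x̄ = [405/137, 135/137] = K·y
y = (KᵀK)⁻¹·Kᵀ·(x' − x̄) = [9]
z = y + H·x̄ = [9] + [-6] = [3]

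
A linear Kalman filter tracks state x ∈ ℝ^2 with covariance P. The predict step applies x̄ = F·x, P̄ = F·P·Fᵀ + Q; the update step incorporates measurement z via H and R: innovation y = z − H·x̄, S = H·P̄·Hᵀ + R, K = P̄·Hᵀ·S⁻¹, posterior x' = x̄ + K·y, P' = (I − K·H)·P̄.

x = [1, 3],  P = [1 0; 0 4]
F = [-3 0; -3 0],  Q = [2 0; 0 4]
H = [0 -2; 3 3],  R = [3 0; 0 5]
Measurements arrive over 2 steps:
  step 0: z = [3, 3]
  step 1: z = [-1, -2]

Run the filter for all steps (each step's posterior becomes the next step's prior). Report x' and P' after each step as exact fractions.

step 0: x̄ = F·x = [-3, -3]
step 0: P̄ = F·P·Fᵀ + Q = [11 9; 9 13]
step 0: y = z − H·x̄ = [-3, 21]
step 0: S = H·P̄·Hᵀ + R = [55 -132; -132 383]
step 0: K = P̄·Hᵀ·S⁻¹ = [1026/3641 84/331; -1246/3641 18/331]
step 0: x' = x̄ + K·y = [5403/3641, -3027/3641]
step 0: P' = (I − K·H)·P̄ = [3079/3641 -1539/3641; -1539/3641 1869/3641]
step 1: x̄ = F·x = [-16209/3641, -16209/3641]
step 1: P̄ = F·P·Fᵀ + Q = [34993/3641 27711/3641; 27711/3641 42275/3641]
step 1: y = z − H·x̄ = [-36059/3641, 89972/3641]
step 1: S = H·P̄·Hᵀ + R = [180023/3641 -419916/3641; -419916/3641 1212415/3641]
step 1: K = P̄·Hᵀ·S⁻¹ = [3239982/11516929 2909064/11516929; -3939842/11516929 629874/11516929]
step 1: x' = x̄ + K·y = [-11473251/11516929, 3312245/11516929]
step 1: P' = (I − K·H)·P̄ = [9708413/11516929 -4859973/11516929; -4859973/11516929 5909763/11516929]

step 0: x' = [5403/3641, -3027/3641], P' = [3079/3641 -1539/3641; -1539/3641 1869/3641]
step 1: x' = [-11473251/11516929, 3312245/11516929], P' = [9708413/11516929 -4859973/11516929; -4859973/11516929 5909763/11516929]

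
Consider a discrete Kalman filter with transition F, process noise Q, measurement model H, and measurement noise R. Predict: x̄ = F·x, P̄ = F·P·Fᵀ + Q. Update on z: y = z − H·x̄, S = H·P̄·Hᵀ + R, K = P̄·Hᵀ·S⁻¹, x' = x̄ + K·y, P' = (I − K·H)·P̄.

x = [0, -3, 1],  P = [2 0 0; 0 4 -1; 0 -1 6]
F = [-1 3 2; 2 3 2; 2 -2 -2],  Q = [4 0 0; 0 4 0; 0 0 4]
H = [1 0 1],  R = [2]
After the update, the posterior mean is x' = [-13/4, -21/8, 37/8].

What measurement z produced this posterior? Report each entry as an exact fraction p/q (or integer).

z = [2]

x̄ = F·x = [-7, -7, 4]
P̄ = F·P·Fᵀ + Q = [54 44 -42; 44 60 -30; -42 -30 44]
S = H·P̄·Hᵀ + R = [16]
K = P̄·Hᵀ·S⁻¹ = [3/4; 7/8; 1/8]
x' − x̄ = [15/4, 35/8, 5/8] = K·y
y = (KᵀK)⁻¹·Kᵀ·(x' − x̄) = [5]
z = y + H·x̄ = [5] + [-3] = [2]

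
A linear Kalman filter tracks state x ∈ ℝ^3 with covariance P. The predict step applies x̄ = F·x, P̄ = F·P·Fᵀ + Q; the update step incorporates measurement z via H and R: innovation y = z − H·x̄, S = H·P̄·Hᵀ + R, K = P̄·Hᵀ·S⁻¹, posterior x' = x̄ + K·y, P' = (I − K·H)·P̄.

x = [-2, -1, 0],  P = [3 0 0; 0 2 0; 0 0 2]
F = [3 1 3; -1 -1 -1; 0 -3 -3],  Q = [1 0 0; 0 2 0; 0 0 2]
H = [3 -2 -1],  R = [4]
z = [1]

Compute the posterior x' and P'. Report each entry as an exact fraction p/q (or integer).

x' = [-40/453, 69/302, -718/453]
P' = [1342/453 160/151 2662/453; 160/151 531/302 3/151; 2662/453 3/151 8236/453]

x̄ = F·x = [-7, 3, 3]
P̄ = F·P·Fᵀ + Q = [48 -17 -24; -17 9 12; -24 12 38]
y = z − H·x̄ = [31]
S = H·P̄·Hᵀ + R = [906]
K = P̄·Hᵀ·S⁻¹ = [101/453; -27/302; -67/453]
x' = x̄ + K·y = [-40/453, 69/302, -718/453]
P' = (I − K·H)·P̄ = [1342/453 160/151 2662/453; 160/151 531/302 3/151; 2662/453 3/151 8236/453]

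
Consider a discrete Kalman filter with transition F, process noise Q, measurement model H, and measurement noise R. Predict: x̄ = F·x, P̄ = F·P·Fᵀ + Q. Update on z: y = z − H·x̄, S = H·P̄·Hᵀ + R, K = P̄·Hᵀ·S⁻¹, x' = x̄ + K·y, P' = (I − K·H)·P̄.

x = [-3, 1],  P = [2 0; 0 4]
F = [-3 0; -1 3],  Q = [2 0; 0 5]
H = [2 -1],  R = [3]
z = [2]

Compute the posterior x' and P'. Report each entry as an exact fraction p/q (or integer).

x' = [17/3, 461/51]
P' = [26/3 49/3; 49/3 3425/102]

x̄ = F·x = [9, 6]
P̄ = F·P·Fᵀ + Q = [20 6; 6 43]
y = z − H·x̄ = [-10]
S = H·P̄·Hᵀ + R = [102]
K = P̄·Hᵀ·S⁻¹ = [1/3; -31/102]
x' = x̄ + K·y = [17/3, 461/51]
P' = (I − K·H)·P̄ = [26/3 49/3; 49/3 3425/102]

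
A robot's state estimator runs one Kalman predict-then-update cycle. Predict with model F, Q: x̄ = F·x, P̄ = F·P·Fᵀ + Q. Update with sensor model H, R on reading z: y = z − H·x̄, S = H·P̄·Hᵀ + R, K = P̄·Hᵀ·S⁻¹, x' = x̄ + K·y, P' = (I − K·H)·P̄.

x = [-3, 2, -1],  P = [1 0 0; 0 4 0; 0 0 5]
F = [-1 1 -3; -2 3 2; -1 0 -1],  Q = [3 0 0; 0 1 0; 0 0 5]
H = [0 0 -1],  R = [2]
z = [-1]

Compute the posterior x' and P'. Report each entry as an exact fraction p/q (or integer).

x' = [56/13, 154/13, 19/13]
P' = [433/13 -80/13 32/13; -80/13 729/13 -16/13; 32/13 -16/13 22/13]

x̄ = F·x = [8, 10, 4]
P̄ = F·P·Fᵀ + Q = [53 -16 16; -16 61 -8; 16 -8 11]
y = z − H·x̄ = [3]
S = H·P̄·Hᵀ + R = [13]
K = P̄·Hᵀ·S⁻¹ = [-16/13; 8/13; -11/13]
x' = x̄ + K·y = [56/13, 154/13, 19/13]
P' = (I − K·H)·P̄ = [433/13 -80/13 32/13; -80/13 729/13 -16/13; 32/13 -16/13 22/13]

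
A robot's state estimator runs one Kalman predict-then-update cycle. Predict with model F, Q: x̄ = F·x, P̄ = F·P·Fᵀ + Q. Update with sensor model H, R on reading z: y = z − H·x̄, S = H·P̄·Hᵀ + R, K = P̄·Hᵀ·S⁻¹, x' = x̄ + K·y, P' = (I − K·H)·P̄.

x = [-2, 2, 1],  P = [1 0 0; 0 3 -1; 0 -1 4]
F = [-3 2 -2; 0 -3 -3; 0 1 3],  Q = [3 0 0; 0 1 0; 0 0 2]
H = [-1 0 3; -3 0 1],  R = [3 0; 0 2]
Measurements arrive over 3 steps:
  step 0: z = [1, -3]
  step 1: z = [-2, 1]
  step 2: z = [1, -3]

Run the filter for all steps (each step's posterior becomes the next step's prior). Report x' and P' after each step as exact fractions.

step 0: x' = [111424/79337, -97365/79337, 74697/79337], P' = [25404/79337 -32580/79337 17808/79337; -32580/79337 751169/79337 -50046/79337; 17808/79337 -50046/79337 34894/79337]
step 1: x' = [-1608418291/2705747842, -2730058035/2705747842, -278087647/386535406], P' = [875216793/2705747842 -1426956921/2705747842 87364839/386535406; -1426956921/2705747842 24999715243/2705747842 -293237427/386535406; 87364839/386535406 -293237427/386535406 167989739/386535406]
step 2: x' = [14634053725600/12477872722391, 1171903260039/12477872722391, 7011899871609/12477872722391], P' = [28218983213625/87345109056737 -45178637679855/87345109056737 2809284376119/12477872722391; -45178637679855/87345109056737 787175056966502/87345109056737 -9216454090839/12477872722391; 2809284376119/12477872722391 -9216454090839/12477872722391 5400333756061/12477872722391]

step 0: x̄ = F·x = [8, -9, 5]
step 0: P̄ = F·P·Fᵀ + Q = [48 6 -22; 6 46 -33; -22 -33 35]
step 0: y = z − H·x̄ = [-6, 16]
step 0: S = H·P̄·Hᵀ + R = [498 469; 469 601]
step 0: K = P̄·Hᵀ·S⁻¹ = [9340/79337 -29202/79337; -39186/79337 23847/79337; 28958/79337 -9265/79337]
step 0: x' = x̄ + K·y = [111424/79337, -97365/79337, 74697/79337]
step 0: P' = (I − K·H)·P̄ = [25404/79337 -32580/79337 17808/79337; -32580/79337 751169/79337 -50046/79337; 17808/79337 -50046/79337 34894/79337]
step 1: x̄ = F·x = [-678396/79337, 68004/79337, 126726/79337]
step 1: P̄ = F·P·Fᵀ + Q = [4615923/79337 -4430598/79337 1030258/79337; -4430598/79337 6253076/79337 -1967001/79337; 1030258/79337 -1967001/79337 923613/79337]
step 1: y = z − H·x̄ = [-1217248/79337, -2082577/79337]
step 1: S = H·P̄·Hᵀ + R = [6984903/79337 6316028/79337; 6316028/79337 36444046/79337]
step 1: K = P̄·Hᵀ·S⁻¹ = [159907471/1352873921 -1007048253/2705747842; -788504841/1352873921 1114104387/2705747842; 69434063/193267703 -47052389/386535406]
step 1: x' = x̄ + K·y = [-1608418291/2705747842, -2730058035/2705747842, -278087647/386535406]
step 1: P' = (I − K·H)·P̄ = [875216793/2705747842 -1426956921/2705747842 87364839/386535406; -1426956921/2705747842 24999715243/2705747842 -293237427/386535406; 87364839/386535406 -293237427/386535406 167989739/386535406]
step 2: x̄ = F·x = [3258365861/2705747842, 7015007346/1352873921, -4284949311/1352873921]
step 2: P̄ = F·P·Fᵀ + Q = [161580193767/2705747842 -75140674926/1352873921 16755049699/1352873921; -75140674926/1352873921 100669311392/1352873921 -30475277709/1352873921; 16755049699/1352873921 -30475277709/1352873921 14339296275/1352873921]
step 2: y = z − H·x̄ = [31673809569/2705747842, 10227752679/2705747842]
step 2: S = H·P̄·Hᵀ + R = [226744173855/2705747842 235675364971/2705747842; 235675364971/2705747842 1287251235749/2705747842]
step 2: K = P̄·Hᵀ·S⁻¹ = [10258662894958/87345109056737 -32495979504021/87345109056737; -49455632742588/87345109056737 35510367201846/87345109056737; 4463905630688/12477872722391 -1513759686148/12477872722391]
step 2: x' = x̄ + K·y = [14634053725600/12477872722391, 1171903260039/12477872722391, 7011899871609/12477872722391]
step 2: P' = (I − K·H)·P̄ = [28218983213625/87345109056737 -45178637679855/87345109056737 2809284376119/12477872722391; -45178637679855/87345109056737 787175056966502/87345109056737 -9216454090839/12477872722391; 2809284376119/12477872722391 -9216454090839/12477872722391 5400333756061/12477872722391]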